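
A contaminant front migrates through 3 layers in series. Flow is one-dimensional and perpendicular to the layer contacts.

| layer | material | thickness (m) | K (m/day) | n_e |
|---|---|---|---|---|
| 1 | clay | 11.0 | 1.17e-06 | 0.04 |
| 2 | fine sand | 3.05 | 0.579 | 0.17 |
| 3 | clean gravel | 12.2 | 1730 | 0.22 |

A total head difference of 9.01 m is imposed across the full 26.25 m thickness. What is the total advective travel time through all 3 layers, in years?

With flow normal to the layers, continuity requires the same specific discharge q through every layer.
Σ(b_i/K_i) = 11.0/1.17e-06 + 3.05/0.579 + 12.2/1730 = 9.402e+06 d.
q = Δh / Σ(b_i/K_i) = 9.01 / 9.402e+06 = 9.583e-07 m/day.
In each layer the seepage velocity is v_i = q/n_i, so the layer transit time is t_i = b_i·n_i / q:
  layer 1 (clay): t_1 = 11.0 × 0.04 / 9.583e-07 = 4.591e+05 d
  layer 2 (fine sand): t_2 = 3.05 × 0.17 / 9.583e-07 = 5.410e+05 d
  layer 3 (clean gravel): t_3 = 12.2 × 0.22 / 9.583e-07 = 2.801e+06 d
Total t = Σ t_i = 3.801e+06 days = 10406 years.

10400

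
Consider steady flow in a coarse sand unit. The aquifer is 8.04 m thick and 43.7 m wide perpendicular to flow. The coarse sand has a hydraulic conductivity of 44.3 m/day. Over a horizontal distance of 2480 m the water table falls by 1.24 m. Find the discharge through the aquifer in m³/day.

7.78

Cross-sectional area A = 43.7 × 8.04 = 351.3 m².
Hydraulic gradient i = Δh / L = 1.24 / 2480 = 0.0005000.
Darcy's law: Q = K · A · i = 44.30 × 351.3 × 0.0005000 = 7.782 m³/day.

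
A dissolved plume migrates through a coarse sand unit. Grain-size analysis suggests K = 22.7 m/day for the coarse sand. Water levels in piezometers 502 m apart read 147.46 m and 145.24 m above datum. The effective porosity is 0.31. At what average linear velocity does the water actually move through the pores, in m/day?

Hydraulic gradient i = (147.46 − 145.24) / 502 = 2.22 / 502 = 0.004422.
Darcy flux q = K · i = 22.70 × 0.004422 = 0.1004 m/day.
Seepage velocity v = q / n_e = 0.1004 / 0.31 = 0.3238 m/day.

0.324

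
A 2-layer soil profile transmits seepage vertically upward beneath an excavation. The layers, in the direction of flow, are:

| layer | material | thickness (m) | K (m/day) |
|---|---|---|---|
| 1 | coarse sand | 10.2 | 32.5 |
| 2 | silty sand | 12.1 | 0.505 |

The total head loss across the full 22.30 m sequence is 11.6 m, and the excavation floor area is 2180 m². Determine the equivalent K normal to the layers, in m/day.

Flow is perpendicular to layering, so the layers act in series and the equivalent K is the thickness-weighted harmonic mean.
Total thickness L = 10.2 + 12.1 = 22.30 m.
Σ(b_i/K_i) = 10.2/32.5 + 12.1/0.505 = 24.27 d.
K_eq = L / Σ(b_i/K_i) = 22.30 / 24.27 = 0.9187 m/day.

0.919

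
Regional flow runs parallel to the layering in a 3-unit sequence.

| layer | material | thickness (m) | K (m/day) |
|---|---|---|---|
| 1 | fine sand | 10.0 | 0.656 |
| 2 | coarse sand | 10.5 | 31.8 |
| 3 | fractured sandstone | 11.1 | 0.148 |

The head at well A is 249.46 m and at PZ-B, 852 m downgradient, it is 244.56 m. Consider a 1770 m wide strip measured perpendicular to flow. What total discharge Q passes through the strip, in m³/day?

Flow is parallel to layering, so each bed carries its own Darcy discharge and the transmissivities add.
Σ(K_i·b_i) = 0.656×10.0 + 31.8×10.5 + 0.148×11.1 = 342.1 m²/day.
Hydraulic gradient i = (249.46 − 244.56) / 852 = 4.9 / 852 = 0.005751.
Q = Σ(K_i·b_i) · W · i = 342.1 × 1770 × 0.005751 = 3482 m³/day.

3480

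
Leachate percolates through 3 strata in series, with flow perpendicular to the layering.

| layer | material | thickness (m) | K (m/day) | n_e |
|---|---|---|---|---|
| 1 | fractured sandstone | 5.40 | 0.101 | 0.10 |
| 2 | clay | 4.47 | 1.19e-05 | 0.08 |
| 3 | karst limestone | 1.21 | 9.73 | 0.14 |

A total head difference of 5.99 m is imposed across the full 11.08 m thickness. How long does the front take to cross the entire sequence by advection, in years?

With flow normal to the layers, continuity requires the same specific discharge q through every layer.
Σ(b_i/K_i) = 5.40/0.101 + 4.47/1.19e-05 + 1.21/9.73 = 3.757e+05 d.
q = Δh / Σ(b_i/K_i) = 5.99 / 3.757e+05 = 1.594e-05 m/day.
In each layer the seepage velocity is v_i = q/n_i, so the layer transit time is t_i = b_i·n_i / q:
  layer 1 (fractured sandstone): t_1 = 5.40 × 0.10 / 1.594e-05 = 33868 d
  layer 2 (clay): t_2 = 4.47 × 0.08 / 1.594e-05 = 22428 d
  layer 3 (karst limestone): t_3 = 1.21 × 0.14 / 1.594e-05 = 10625 d
Total t = Σ t_i = 66921 days = 183.2 years.

183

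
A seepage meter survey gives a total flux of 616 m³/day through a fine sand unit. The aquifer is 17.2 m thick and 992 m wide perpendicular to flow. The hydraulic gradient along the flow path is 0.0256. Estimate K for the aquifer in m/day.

Cross-sectional area A = 992 × 17.2 = 17062 m².
Hydraulic gradient i = 0.0256.
From Q = K·A·i, K = Q / (A·i) = 616 / (17062 × 0.02560) = 1.410 m/day.

1.41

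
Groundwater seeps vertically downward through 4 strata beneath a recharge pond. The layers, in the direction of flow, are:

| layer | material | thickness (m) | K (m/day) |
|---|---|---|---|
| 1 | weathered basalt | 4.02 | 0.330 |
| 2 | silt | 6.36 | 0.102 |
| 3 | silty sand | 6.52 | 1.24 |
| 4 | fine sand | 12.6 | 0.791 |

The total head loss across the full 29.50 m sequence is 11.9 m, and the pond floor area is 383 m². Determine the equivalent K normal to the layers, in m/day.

0.308

Flow is perpendicular to layering, so the layers act in series and the equivalent K is the thickness-weighted harmonic mean.
Total thickness L = 4.02 + 6.36 + 6.52 + 12.6 = 29.50 m.
Σ(b_i/K_i) = 4.02/0.330 + 6.36/0.102 + 6.52/1.24 + 12.6/0.791 = 95.72 d.
K_eq = L / Σ(b_i/K_i) = 29.50 / 95.72 = 0.3082 m/day.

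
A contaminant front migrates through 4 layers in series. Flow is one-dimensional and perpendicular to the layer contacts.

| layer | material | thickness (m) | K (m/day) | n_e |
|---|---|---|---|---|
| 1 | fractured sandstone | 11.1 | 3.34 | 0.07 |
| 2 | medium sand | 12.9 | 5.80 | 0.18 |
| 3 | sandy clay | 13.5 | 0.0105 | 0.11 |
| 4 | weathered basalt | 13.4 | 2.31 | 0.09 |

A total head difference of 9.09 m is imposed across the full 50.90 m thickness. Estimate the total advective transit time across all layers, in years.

2.26

With flow normal to the layers, continuity requires the same specific discharge q through every layer.
Σ(b_i/K_i) = 11.1/3.34 + 12.9/5.80 + 13.5/0.0105 + 13.4/2.31 = 1297 d.
q = Δh / Σ(b_i/K_i) = 9.09 / 1297 = 0.007008 m/day.
In each layer the seepage velocity is v_i = q/n_i, so the layer transit time is t_i = b_i·n_i / q:
  layer 1 (fractured sandstone): t_1 = 11.1 × 0.07 / 0.007008 = 110.9 d
  layer 2 (medium sand): t_2 = 12.9 × 0.18 / 0.007008 = 331.3 d
  layer 3 (sandy clay): t_3 = 13.5 × 0.11 / 0.007008 = 211.9 d
  layer 4 (weathered basalt): t_4 = 13.4 × 0.09 / 0.007008 = 172.1 d
Total t = Σ t_i = 826.2 days = 2.262 years.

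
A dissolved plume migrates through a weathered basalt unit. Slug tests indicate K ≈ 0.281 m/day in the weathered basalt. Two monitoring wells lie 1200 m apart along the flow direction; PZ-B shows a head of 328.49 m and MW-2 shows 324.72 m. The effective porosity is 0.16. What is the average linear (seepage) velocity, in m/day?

0.00552

Hydraulic gradient i = (328.49 − 324.72) / 1200 = 3.77 / 1200 = 0.003142.
Darcy flux q = K · i = 0.2810 × 0.003142 = 0.0008828 m/day.
Seepage velocity v = q / n_e = 0.0008828 / 0.16 = 0.005518 m/day.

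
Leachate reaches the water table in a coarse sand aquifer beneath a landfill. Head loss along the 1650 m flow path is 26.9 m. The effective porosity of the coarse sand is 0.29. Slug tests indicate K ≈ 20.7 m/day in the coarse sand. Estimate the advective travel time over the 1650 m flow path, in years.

3.88

Hydraulic gradient i = Δh / L = 26.9 / 1650 = 0.01630.
Darcy flux q = K · i = 20.70 × 0.01630 = 0.3375 m/day.
Seepage velocity v = q / n_e = 0.3375 / 0.29 = 1.164 m/day.
Travel time t = L / v = 1650 / 1.164 = 1418 days = 3.882 years.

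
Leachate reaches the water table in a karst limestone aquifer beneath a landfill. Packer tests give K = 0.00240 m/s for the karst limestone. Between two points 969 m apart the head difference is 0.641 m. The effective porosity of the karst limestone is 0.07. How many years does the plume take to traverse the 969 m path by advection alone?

Convert K: 0.00240 m/s × 86400 = 207.4 m/day.
Hydraulic gradient i = Δh / L = 0.641 / 969 = 0.0006615.
Darcy flux q = K · i = 207.4 × 0.0006615 = 0.1372 m/day.
Seepage velocity v = q / n_e = 0.1372 / 0.07 = 1.960 m/day.
Travel time t = L / v = 969 / 1.960 = 494.5 days = 1.354 years.

1.35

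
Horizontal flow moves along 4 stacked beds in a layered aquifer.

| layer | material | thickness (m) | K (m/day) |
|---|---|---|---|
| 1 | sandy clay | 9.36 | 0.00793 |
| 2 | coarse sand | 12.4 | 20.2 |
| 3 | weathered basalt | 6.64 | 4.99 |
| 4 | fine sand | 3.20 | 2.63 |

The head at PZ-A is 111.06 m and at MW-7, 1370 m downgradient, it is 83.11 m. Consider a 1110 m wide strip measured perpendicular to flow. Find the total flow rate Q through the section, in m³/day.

6610

Flow is parallel to layering, so each bed carries its own Darcy discharge and the transmissivities add.
Σ(K_i·b_i) = 0.00793×9.36 + 20.2×12.4 + 4.99×6.64 + 2.63×3.20 = 292.1 m²/day.
Hydraulic gradient i = (111.06 − 83.11) / 1370 = 27.95 / 1370 = 0.02040.
Q = Σ(K_i·b_i) · W · i = 292.1 × 1110 × 0.02040 = 6615 m³/day.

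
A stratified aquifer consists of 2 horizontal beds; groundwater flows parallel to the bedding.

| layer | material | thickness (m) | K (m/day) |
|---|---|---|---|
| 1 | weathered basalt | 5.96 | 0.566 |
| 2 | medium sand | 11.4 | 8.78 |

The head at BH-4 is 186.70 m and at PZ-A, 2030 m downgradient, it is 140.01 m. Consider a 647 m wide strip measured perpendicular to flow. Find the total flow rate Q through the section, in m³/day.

1540

Flow is parallel to layering, so each bed carries its own Darcy discharge and the transmissivities add.
Σ(K_i·b_i) = 0.566×5.96 + 8.78×11.4 = 103.5 m²/day.
Hydraulic gradient i = (186.70 − 140.01) / 2030 = 46.69 / 2030 = 0.02300.
Q = Σ(K_i·b_i) · W · i = 103.5 × 647 × 0.02300 = 1540 m³/day.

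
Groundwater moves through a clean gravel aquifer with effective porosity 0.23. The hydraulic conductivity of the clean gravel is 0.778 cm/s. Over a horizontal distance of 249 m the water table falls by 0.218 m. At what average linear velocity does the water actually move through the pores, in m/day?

2.56

Convert K: 0.778 cm/s × 864 = 672.2 m/day.
Hydraulic gradient i = Δh / L = 0.218 / 249 = 0.0008755.
Darcy flux q = K · i = 672.2 × 0.0008755 = 0.5885 m/day.
Seepage velocity v = q / n_e = 0.5885 / 0.23 = 2.559 m/day.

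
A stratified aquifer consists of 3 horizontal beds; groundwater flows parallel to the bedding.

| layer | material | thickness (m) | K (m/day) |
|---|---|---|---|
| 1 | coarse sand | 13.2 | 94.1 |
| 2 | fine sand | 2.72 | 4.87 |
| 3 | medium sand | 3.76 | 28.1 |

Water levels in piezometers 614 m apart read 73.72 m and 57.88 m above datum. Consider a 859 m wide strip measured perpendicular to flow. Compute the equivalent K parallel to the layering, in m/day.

Flow is parallel to layering, so each bed carries its own Darcy discharge and the transmissivities add.
Σ(K_i·b_i) = 94.1×13.2 + 4.87×2.72 + 28.1×3.76 = 1361 m²/day.
Total thickness b = 19.68 m, so K_eq = Σ(K_i·b_i)/b = 69.16 m/day.

69.2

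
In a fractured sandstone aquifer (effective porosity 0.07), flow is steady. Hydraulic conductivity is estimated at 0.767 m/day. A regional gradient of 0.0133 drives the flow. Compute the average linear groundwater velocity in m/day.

0.146

Hydraulic gradient i = 0.0133.
Darcy flux q = K · i = 0.7670 × 0.01330 = 0.01020 m/day.
Seepage velocity v = q / n_e = 0.01020 / 0.07 = 0.1457 m/day.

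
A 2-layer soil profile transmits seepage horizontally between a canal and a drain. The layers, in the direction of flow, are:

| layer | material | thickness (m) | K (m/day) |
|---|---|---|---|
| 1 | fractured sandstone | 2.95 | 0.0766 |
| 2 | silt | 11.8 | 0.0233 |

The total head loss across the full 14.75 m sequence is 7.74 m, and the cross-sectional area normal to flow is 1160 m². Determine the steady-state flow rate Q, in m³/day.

Flow is perpendicular to layering, so the layers act in series and the equivalent K is the thickness-weighted harmonic mean.
Total thickness L = 2.95 + 11.8 = 14.75 m.
Σ(b_i/K_i) = 2.95/0.0766 + 11.8/0.0233 = 544.9 d.
K_eq = L / Σ(b_i/K_i) = 14.75 / 544.9 = 0.02707 m/day.
Q = K_eq · A · (Δh/L) = 0.02707 × 1160 × (7.74/14.75) = 16.48 m³/day.

16.5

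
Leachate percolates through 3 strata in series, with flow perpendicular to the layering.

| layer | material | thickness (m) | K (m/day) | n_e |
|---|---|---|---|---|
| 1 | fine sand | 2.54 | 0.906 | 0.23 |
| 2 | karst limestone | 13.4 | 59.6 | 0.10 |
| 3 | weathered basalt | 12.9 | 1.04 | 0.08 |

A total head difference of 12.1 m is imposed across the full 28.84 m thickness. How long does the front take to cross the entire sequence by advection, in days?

3.77

With flow normal to the layers, continuity requires the same specific discharge q through every layer.
Σ(b_i/K_i) = 2.54/0.906 + 13.4/59.6 + 12.9/1.04 = 15.43 d.
q = Δh / Σ(b_i/K_i) = 12.1 / 15.43 = 0.7841 m/day.
In each layer the seepage velocity is v_i = q/n_i, so the layer transit time is t_i = b_i·n_i / q:
  layer 1 (fine sand): t_1 = 2.54 × 0.23 / 0.7841 = 0.7451 d
  layer 2 (karst limestone): t_2 = 13.4 × 0.10 / 0.7841 = 1.709 d
  layer 3 (weathered basalt): t_3 = 12.9 × 0.08 / 0.7841 = 1.316 d
Total t = Σ t_i = 3.770 days.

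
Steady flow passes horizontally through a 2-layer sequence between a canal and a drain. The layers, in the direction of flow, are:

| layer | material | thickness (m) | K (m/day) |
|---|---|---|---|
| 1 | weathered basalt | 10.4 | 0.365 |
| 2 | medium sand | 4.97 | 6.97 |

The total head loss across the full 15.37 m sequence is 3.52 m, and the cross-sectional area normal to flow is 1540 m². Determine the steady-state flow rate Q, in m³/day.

186

Flow is perpendicular to layering, so the layers act in series and the equivalent K is the thickness-weighted harmonic mean.
Total thickness L = 10.4 + 4.97 = 15.37 m.
Σ(b_i/K_i) = 10.4/0.365 + 4.97/6.97 = 29.21 d.
K_eq = L / Σ(b_i/K_i) = 15.37 / 29.21 = 0.5263 m/day.
Q = K_eq · A · (Δh/L) = 0.5263 × 1540 × (3.52/15.37) = 185.6 m³/day.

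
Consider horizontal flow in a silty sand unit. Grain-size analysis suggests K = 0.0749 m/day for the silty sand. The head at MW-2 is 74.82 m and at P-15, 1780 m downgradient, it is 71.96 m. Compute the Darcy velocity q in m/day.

Hydraulic gradient i = (74.82 − 71.96) / 1780 = 2.86 / 1780 = 0.001607.
Specific discharge q = K · i = 0.07490 × 0.001607 = 0.0001203 m/day.

0.000120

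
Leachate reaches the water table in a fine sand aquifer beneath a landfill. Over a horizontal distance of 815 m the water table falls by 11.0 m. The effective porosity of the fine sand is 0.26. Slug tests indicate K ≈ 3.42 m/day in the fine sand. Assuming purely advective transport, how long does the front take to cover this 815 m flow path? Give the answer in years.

Hydraulic gradient i = Δh / L = 11.0 / 815 = 0.01350.
Darcy flux q = K · i = 3.420 × 0.01350 = 0.04616 m/day.
Seepage velocity v = q / n_e = 0.04616 / 0.26 = 0.1775 m/day.
Travel time t = L / v = 815 / 0.1775 = 4591 days = 12.57 years.

12.6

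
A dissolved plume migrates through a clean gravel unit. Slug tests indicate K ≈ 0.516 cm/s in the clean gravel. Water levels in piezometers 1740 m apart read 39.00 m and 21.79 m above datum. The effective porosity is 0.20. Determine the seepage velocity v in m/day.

Convert K: 0.516 cm/s × 864 = 445.8 m/day.
Hydraulic gradient i = (39.00 − 21.79) / 1740 = 17.21 / 1740 = 0.009891.
Darcy flux q = K · i = 445.8 × 0.009891 = 4.410 m/day.
Seepage velocity v = q / n_e = 4.410 / 0.20 = 22.05 m/day.

22.0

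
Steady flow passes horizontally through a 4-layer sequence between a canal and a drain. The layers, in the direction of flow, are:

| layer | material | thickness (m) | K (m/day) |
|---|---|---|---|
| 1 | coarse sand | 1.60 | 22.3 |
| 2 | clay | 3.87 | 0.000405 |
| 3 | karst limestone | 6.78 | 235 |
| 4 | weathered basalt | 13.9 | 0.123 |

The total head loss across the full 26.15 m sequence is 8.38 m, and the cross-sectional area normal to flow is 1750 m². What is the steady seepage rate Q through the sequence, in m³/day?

Flow is perpendicular to layering, so the layers act in series and the equivalent K is the thickness-weighted harmonic mean.
Total thickness L = 1.60 + 3.87 + 6.78 + 13.9 = 26.15 m.
Σ(b_i/K_i) = 1.60/22.3 + 3.87/0.000405 + 6.78/235 + 13.9/0.123 = 9669 d.
K_eq = L / Σ(b_i/K_i) = 26.15 / 9669 = 0.002705 m/day.
Q = K_eq · A · (Δh/L) = 0.002705 × 1750 × (8.38/26.15) = 1.517 m³/day.

1.52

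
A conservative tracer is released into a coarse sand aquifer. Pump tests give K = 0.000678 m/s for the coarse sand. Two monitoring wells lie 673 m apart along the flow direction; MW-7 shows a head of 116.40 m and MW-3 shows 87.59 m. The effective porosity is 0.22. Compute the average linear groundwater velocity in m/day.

Convert K: 0.000678 m/s × 86400 = 58.58 m/day.
Hydraulic gradient i = (116.40 − 87.59) / 673 = 28.81 / 673 = 0.04281.
Darcy flux q = K · i = 58.58 × 0.04281 = 2.508 m/day.
Seepage velocity v = q / n_e = 2.508 / 0.22 = 11.40 m/day.

11.4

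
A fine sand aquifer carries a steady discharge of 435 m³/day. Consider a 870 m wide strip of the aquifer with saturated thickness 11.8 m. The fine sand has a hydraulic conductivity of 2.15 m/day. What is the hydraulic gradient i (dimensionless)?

Cross-sectional area A = 870 × 11.8 = 10266 m².
From Q = K·A·i, i = Q / (K·A) = 435 / (2.150 × 10266) = 0.01971.

0.0197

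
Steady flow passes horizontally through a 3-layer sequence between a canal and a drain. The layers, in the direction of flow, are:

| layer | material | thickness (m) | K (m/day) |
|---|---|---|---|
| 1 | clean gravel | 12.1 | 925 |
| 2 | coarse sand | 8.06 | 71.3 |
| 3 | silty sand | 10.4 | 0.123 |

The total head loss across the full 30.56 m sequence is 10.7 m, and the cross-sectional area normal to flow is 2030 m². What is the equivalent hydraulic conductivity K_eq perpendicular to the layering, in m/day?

0.361

Flow is perpendicular to layering, so the layers act in series and the equivalent K is the thickness-weighted harmonic mean.
Total thickness L = 12.1 + 8.06 + 10.4 = 30.56 m.
Σ(b_i/K_i) = 12.1/925 + 8.06/71.3 + 10.4/0.123 = 84.68 d.
K_eq = L / Σ(b_i/K_i) = 30.56 / 84.68 = 0.3609 m/day.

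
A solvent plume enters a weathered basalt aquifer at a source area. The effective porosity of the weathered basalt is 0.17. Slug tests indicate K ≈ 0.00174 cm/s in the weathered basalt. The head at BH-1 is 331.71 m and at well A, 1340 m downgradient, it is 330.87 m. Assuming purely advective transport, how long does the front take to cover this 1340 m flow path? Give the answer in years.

662

Convert K: 0.00174 cm/s × 864 = 1.503 m/day.
Hydraulic gradient i = (331.71 − 330.87) / 1340 = 0.84 / 1340 = 0.0006269.
Darcy flux q = K · i = 1.503 × 0.0006269 = 0.0009424 m/day.
Seepage velocity v = q / n_e = 0.0009424 / 0.17 = 0.005544 m/day.
Travel time t = L / v = 1340 / 0.005544 = 2.417e+05 days = 661.8 years.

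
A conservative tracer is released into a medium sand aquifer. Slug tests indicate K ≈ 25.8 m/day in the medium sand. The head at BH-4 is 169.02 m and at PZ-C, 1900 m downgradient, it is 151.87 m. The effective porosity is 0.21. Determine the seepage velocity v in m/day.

1.11

Hydraulic gradient i = (169.02 − 151.87) / 1900 = 17.15 / 1900 = 0.009026.
Darcy flux q = K · i = 25.80 × 0.009026 = 0.2329 m/day.
Seepage velocity v = q / n_e = 0.2329 / 0.21 = 1.109 m/day.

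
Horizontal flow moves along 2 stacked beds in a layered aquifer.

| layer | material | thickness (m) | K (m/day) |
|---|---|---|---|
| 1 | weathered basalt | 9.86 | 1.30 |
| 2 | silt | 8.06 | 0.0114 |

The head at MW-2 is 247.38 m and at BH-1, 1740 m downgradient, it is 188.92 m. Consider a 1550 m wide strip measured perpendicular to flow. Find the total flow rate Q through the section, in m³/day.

Flow is parallel to layering, so each bed carries its own Darcy discharge and the transmissivities add.
Σ(K_i·b_i) = 1.30×9.86 + 0.0114×8.06 = 12.91 m²/day.
Hydraulic gradient i = (247.38 − 188.92) / 1740 = 58.46 / 1740 = 0.03360.
Q = Σ(K_i·b_i) · W · i = 12.91 × 1550 × 0.03360 = 672.3 m³/day.

672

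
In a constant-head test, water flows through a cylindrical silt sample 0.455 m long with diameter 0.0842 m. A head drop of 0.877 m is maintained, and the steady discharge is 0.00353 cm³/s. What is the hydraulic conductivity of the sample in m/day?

0.0284

Cross-sectional area A = π·(d/2)² = π × (0.0842/2)² = 0.005568 m².
Convert discharge: 0.00353 cm³/s = 3.530e-09 m³/s.
Darcy's law rearranged: K = Q·L / (A·Δh) = 3.530e-09 × 0.455 / (0.005568 × 0.877) = 3.289e-07 m/s = 0.02842 m/day.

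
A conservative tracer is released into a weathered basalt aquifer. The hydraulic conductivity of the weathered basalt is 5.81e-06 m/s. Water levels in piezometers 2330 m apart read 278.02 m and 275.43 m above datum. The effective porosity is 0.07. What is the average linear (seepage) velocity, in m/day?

0.00797

Convert K: 5.81e-06 m/s × 86400 = 0.5020 m/day.
Hydraulic gradient i = (278.02 − 275.43) / 2330 = 2.59 / 2330 = 0.001112.
Darcy flux q = K · i = 0.5020 × 0.001112 = 0.0005580 m/day.
Seepage velocity v = q / n_e = 0.0005580 / 0.07 = 0.007971 m/day.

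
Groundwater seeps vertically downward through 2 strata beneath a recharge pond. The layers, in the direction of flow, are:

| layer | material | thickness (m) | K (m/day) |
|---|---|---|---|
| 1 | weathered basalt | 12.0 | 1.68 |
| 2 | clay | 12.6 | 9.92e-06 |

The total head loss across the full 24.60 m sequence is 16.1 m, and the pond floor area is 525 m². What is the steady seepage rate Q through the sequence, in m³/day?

0.00665

Flow is perpendicular to layering, so the layers act in series and the equivalent K is the thickness-weighted harmonic mean.
Total thickness L = 12.0 + 12.6 = 24.60 m.
Σ(b_i/K_i) = 12.0/1.68 + 12.6/9.92e-06 = 1.270e+06 d.
K_eq = L / Σ(b_i/K_i) = 24.60 / 1.270e+06 = 1.937e-05 m/day.
Q = K_eq · A · (Δh/L) = 1.937e-05 × 525 × (16.1/24.60) = 0.006655 m³/day.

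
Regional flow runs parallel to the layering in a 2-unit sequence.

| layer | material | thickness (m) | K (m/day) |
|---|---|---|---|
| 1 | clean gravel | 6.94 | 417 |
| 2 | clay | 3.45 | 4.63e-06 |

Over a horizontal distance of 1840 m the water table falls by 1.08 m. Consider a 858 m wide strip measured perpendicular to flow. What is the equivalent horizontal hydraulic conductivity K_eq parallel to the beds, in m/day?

Flow is parallel to layering, so each bed carries its own Darcy discharge and the transmissivities add.
Σ(K_i·b_i) = 417×6.94 + 4.63e-06×3.45 = 2894 m²/day.
Total thickness b = 10.39 m, so K_eq = Σ(K_i·b_i)/b = 278.5 m/day.

279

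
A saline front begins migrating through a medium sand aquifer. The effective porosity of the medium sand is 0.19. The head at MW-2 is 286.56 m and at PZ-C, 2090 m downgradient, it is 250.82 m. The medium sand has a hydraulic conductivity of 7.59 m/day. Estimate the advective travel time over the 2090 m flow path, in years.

Hydraulic gradient i = (286.56 − 250.82) / 2090 = 35.74 / 2090 = 0.01710.
Darcy flux q = K · i = 7.590 × 0.01710 = 0.1298 m/day.
Seepage velocity v = q / n_e = 0.1298 / 0.19 = 0.6831 m/day.
Travel time t = L / v = 2090 / 0.6831 = 3059 days = 8.376 years.

8.38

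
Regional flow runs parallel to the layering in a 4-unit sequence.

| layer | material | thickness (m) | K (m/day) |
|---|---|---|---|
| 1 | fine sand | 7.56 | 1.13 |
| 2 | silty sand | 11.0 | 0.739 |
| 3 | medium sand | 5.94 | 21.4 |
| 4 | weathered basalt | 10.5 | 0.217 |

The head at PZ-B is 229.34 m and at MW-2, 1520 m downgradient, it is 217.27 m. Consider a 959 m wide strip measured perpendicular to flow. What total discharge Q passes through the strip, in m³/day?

Flow is parallel to layering, so each bed carries its own Darcy discharge and the transmissivities add.
Σ(K_i·b_i) = 1.13×7.56 + 0.739×11.0 + 21.4×5.94 + 0.217×10.5 = 146.1 m²/day.
Hydraulic gradient i = (229.34 − 217.27) / 1520 = 12.07 / 1520 = 0.007941.
Q = Σ(K_i·b_i) · W · i = 146.1 × 959 × 0.007941 = 1112 m³/day.

1110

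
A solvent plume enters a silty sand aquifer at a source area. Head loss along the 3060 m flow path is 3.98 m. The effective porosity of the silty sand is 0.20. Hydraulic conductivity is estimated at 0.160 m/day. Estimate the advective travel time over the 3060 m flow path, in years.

8050

Hydraulic gradient i = Δh / L = 3.98 / 3060 = 0.001301.
Darcy flux q = K · i = 0.1600 × 0.001301 = 0.0002081 m/day.
Seepage velocity v = q / n_e = 0.0002081 / 0.20 = 0.001041 m/day.
Travel time t = L / v = 3060 / 0.001041 = 2.941e+06 days = 8052 years.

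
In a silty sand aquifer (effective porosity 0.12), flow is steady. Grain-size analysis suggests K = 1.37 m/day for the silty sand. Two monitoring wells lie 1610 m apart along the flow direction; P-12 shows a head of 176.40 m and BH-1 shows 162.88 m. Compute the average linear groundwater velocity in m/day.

0.0959

Hydraulic gradient i = (176.40 − 162.88) / 1610 = 13.52 / 1610 = 0.008398.
Darcy flux q = K · i = 1.370 × 0.008398 = 0.01150 m/day.
Seepage velocity v = q / n_e = 0.01150 / 0.12 = 0.09587 m/day.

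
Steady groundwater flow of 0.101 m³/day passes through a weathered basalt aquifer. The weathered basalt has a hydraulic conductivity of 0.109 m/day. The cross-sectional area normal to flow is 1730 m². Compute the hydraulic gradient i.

From Q = K·A·i, i = Q / (K·A) = 0.101 / (0.1090 × 1730) = 0.0005356.

0.000536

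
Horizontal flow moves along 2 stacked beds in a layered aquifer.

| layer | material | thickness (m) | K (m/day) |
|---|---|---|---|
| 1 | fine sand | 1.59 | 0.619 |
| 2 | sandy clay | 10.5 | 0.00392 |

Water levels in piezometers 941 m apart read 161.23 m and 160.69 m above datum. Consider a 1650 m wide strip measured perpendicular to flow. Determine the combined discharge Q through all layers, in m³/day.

Flow is parallel to layering, so each bed carries its own Darcy discharge and the transmissivities add.
Σ(K_i·b_i) = 0.619×1.59 + 0.00392×10.5 = 1.025 m²/day.
Hydraulic gradient i = (161.23 − 160.69) / 941 = 0.54 / 941 = 0.0005739.
Q = Σ(K_i·b_i) · W · i = 1.025 × 1650 × 0.0005739 = 0.9709 m³/day.

0.971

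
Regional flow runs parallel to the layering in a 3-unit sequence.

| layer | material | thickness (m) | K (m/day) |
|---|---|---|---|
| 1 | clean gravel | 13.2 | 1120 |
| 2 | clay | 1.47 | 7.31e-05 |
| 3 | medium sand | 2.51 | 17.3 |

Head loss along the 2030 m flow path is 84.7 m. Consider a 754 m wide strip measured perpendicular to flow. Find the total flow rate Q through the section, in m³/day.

Flow is parallel to layering, so each bed carries its own Darcy discharge and the transmissivities add.
Σ(K_i·b_i) = 1120×13.2 + 7.31e-05×1.47 + 17.3×2.51 = 14827 m²/day.
Hydraulic gradient i = Δh / L = 84.7 / 2030 = 0.04172.
Q = Σ(K_i·b_i) · W · i = 14827 × 754 × 0.04172 = 4.665e+05 m³/day.

466000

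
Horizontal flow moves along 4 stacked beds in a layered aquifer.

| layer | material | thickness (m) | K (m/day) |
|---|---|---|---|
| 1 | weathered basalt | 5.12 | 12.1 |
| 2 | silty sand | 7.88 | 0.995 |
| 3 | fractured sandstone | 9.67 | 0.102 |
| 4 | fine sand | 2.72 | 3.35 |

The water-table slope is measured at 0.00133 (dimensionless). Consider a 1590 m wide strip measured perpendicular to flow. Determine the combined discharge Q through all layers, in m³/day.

169

Flow is parallel to layering, so each bed carries its own Darcy discharge and the transmissivities add.
Σ(K_i·b_i) = 12.1×5.12 + 0.995×7.88 + 0.102×9.67 + 3.35×2.72 = 79.89 m²/day.
Hydraulic gradient i = 0.00133.
Q = Σ(K_i·b_i) · W · i = 79.89 × 1590 × 0.001330 = 168.9 m³/day.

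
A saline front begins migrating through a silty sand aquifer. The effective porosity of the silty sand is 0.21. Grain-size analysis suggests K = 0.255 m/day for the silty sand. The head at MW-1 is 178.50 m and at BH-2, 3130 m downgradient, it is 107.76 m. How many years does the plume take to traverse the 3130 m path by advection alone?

Hydraulic gradient i = (178.50 − 107.76) / 3130 = 70.74 / 3130 = 0.02260.
Darcy flux q = K · i = 0.2550 × 0.02260 = 0.005763 m/day.
Seepage velocity v = q / n_e = 0.005763 / 0.21 = 0.02744 m/day.
Travel time t = L / v = 3130 / 0.02744 = 1.141e+05 days = 312.3 years.

312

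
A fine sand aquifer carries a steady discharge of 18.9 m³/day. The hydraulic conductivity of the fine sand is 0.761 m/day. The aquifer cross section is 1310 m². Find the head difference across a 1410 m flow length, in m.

From Q = K·A·i, i = Q / (K·A) = 18.9 / (0.7610 × 1310) = 0.01896.
Head loss Δh = i · L = 0.01896 × 1410 = 26.73 m.

26.7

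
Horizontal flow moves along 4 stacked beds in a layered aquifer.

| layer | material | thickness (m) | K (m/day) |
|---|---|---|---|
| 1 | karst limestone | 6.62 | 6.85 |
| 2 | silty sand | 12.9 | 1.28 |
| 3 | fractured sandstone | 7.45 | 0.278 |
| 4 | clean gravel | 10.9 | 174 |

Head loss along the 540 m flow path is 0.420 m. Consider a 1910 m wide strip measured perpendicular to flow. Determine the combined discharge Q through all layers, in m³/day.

Flow is parallel to layering, so each bed carries its own Darcy discharge and the transmissivities add.
Σ(K_i·b_i) = 6.85×6.62 + 1.28×12.9 + 0.278×7.45 + 174×10.9 = 1961 m²/day.
Hydraulic gradient i = Δh / L = 0.420 / 540 = 0.0007778.
Q = Σ(K_i·b_i) · W · i = 1961 × 1910 × 0.0007778 = 2912 m³/day.

2910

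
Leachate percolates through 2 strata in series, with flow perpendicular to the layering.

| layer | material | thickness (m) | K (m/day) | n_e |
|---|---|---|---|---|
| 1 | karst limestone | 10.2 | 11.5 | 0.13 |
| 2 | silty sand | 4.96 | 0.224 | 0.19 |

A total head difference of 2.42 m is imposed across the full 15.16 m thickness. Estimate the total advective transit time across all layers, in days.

With flow normal to the layers, continuity requires the same specific discharge q through every layer.
Σ(b_i/K_i) = 10.2/11.5 + 4.96/0.224 = 23.03 d.
q = Δh / Σ(b_i/K_i) = 2.42 / 23.03 = 0.1051 m/day.
In each layer the seepage velocity is v_i = q/n_i, so the layer transit time is t_i = b_i·n_i / q:
  layer 1 (karst limestone): t_1 = 10.2 × 0.13 / 0.1051 = 12.62 d
  layer 2 (silty sand): t_2 = 4.96 × 0.19 / 0.1051 = 8.968 d
Total t = Σ t_i = 21.59 days.

21.6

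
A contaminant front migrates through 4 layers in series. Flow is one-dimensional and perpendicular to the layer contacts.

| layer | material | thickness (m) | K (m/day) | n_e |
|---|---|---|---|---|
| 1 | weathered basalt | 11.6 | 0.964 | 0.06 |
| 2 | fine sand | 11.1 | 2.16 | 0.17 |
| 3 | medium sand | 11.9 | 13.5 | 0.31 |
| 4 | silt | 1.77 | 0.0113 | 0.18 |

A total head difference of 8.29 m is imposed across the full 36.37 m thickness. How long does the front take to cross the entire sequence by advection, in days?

139

With flow normal to the layers, continuity requires the same specific discharge q through every layer.
Σ(b_i/K_i) = 11.6/0.964 + 11.1/2.16 + 11.9/13.5 + 1.77/0.0113 = 174.7 d.
q = Δh / Σ(b_i/K_i) = 8.29 / 174.7 = 0.04746 m/day.
In each layer the seepage velocity is v_i = q/n_i, so the layer transit time is t_i = b_i·n_i / q:
  layer 1 (weathered basalt): t_1 = 11.6 × 0.06 / 0.04746 = 14.67 d
  layer 2 (fine sand): t_2 = 11.1 × 0.17 / 0.04746 = 39.76 d
  layer 3 (medium sand): t_3 = 11.9 × 0.31 / 0.04746 = 77.74 d
  layer 4 (silt): t_4 = 1.77 × 0.18 / 0.04746 = 6.714 d
Total t = Σ t_i = 138.9 days.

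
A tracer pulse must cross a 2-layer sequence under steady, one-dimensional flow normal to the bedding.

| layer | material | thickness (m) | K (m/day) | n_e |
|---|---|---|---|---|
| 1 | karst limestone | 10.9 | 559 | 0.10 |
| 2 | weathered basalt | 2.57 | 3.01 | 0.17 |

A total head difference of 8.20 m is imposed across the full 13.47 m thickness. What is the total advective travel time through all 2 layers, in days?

With flow normal to the layers, continuity requires the same specific discharge q through every layer.
Σ(b_i/K_i) = 10.9/559 + 2.57/3.01 = 0.8733 d.
q = Δh / Σ(b_i/K_i) = 8.20 / 0.8733 = 9.389 m/day.
In each layer the seepage velocity is v_i = q/n_i, so the layer transit time is t_i = b_i·n_i / q:
  layer 1 (karst limestone): t_1 = 10.9 × 0.10 / 9.389 = 0.1161 d
  layer 2 (weathered basalt): t_2 = 2.57 × 0.17 / 9.389 = 0.04653 d
Total t = Σ t_i = 0.1626 days.

0.163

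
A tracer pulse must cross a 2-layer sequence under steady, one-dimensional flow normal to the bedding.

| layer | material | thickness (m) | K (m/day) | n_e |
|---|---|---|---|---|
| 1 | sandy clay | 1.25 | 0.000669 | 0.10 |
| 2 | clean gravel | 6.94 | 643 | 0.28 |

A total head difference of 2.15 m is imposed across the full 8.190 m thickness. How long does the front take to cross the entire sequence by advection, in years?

4.92

With flow normal to the layers, continuity requires the same specific discharge q through every layer.
Σ(b_i/K_i) = 1.25/0.000669 + 6.94/643 = 1868 d.
q = Δh / Σ(b_i/K_i) = 2.15 / 1868 = 0.001151 m/day.
In each layer the seepage velocity is v_i = q/n_i, so the layer transit time is t_i = b_i·n_i / q:
  layer 1 (sandy clay): t_1 = 1.25 × 0.10 / 0.001151 = 108.6 d
  layer 2 (clean gravel): t_2 = 6.94 × 0.28 / 0.001151 = 1689 d
Total t = Σ t_i = 1797 days = 4.921 years.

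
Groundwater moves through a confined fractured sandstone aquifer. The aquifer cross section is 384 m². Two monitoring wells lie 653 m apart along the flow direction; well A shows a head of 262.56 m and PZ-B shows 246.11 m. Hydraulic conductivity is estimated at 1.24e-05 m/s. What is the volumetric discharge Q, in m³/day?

10.4

Convert K: 1.24e-05 m/s × 86400 = 1.071 m/day.
Hydraulic gradient i = (262.56 − 246.11) / 653 = 16.45 / 653 = 0.02519.
Darcy's law: Q = K · A · i = 1.071 × 384.0 × 0.02519 = 10.36 m³/day.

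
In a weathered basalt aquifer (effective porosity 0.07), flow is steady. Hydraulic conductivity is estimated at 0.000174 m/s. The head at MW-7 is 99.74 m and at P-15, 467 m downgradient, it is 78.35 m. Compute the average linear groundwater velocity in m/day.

Convert K: 0.000174 m/s × 86400 = 15.03 m/day.
Hydraulic gradient i = (99.74 − 78.35) / 467 = 21.39 / 467 = 0.04580.
Darcy flux q = K · i = 15.03 × 0.04580 = 0.6886 m/day.
Seepage velocity v = q / n_e = 0.6886 / 0.07 = 9.837 m/day.

9.84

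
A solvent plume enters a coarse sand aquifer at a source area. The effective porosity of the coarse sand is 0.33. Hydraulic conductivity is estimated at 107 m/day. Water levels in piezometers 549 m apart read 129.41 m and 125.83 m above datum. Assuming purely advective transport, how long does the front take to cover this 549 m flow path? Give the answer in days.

260

Hydraulic gradient i = (129.41 − 125.83) / 549 = 3.58 / 549 = 0.006521.
Darcy flux q = K · i = 107.0 × 0.006521 = 0.6977 m/day.
Seepage velocity v = q / n_e = 0.6977 / 0.33 = 2.114 m/day.
Travel time t = L / v = 549 / 2.114 = 259.7 days.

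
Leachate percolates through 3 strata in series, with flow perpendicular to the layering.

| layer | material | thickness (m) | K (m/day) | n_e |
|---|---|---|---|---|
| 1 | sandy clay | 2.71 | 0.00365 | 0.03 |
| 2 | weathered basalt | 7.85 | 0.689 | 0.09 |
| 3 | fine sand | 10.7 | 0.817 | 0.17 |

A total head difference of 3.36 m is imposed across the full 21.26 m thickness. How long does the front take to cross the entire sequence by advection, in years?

With flow normal to the layers, continuity requires the same specific discharge q through every layer.
Σ(b_i/K_i) = 2.71/0.00365 + 7.85/0.689 + 10.7/0.817 = 767.0 d.
q = Δh / Σ(b_i/K_i) = 3.36 / 767.0 = 0.004381 m/day.
In each layer the seepage velocity is v_i = q/n_i, so the layer transit time is t_i = b_i·n_i / q:
  layer 1 (sandy clay): t_1 = 2.71 × 0.03 / 0.004381 = 18.56 d
  layer 2 (weathered basalt): t_2 = 7.85 × 0.09 / 0.004381 = 161.3 d
  layer 3 (fine sand): t_3 = 10.7 × 0.17 / 0.004381 = 415.2 d
Total t = Σ t_i = 595.0 days = 1.629 years.

1.63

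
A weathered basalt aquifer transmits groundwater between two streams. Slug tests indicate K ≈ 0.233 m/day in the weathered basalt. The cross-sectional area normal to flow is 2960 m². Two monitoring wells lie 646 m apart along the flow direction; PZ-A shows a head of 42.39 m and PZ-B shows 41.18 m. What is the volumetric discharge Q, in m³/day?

1.29

Hydraulic gradient i = (42.39 − 41.18) / 646 = 1.21 / 646 = 0.001873.
Darcy's law: Q = K · A · i = 0.2330 × 2960 × 0.001873 = 1.292 m³/day.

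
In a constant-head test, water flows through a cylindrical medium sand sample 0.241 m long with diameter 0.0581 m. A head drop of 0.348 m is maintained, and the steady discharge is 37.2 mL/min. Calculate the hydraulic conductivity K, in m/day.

Cross-sectional area A = π·(d/2)² = π × (0.0581/2)² = 0.002651 m².
Convert discharge: 37.2 mL/min = 6.200e-07 m³/s.
Darcy's law rearranged: K = Q·L / (A·Δh) = 6.200e-07 × 0.241 / (0.002651 × 0.348) = 0.0001620 m/s = 13.99 m/day.

14.0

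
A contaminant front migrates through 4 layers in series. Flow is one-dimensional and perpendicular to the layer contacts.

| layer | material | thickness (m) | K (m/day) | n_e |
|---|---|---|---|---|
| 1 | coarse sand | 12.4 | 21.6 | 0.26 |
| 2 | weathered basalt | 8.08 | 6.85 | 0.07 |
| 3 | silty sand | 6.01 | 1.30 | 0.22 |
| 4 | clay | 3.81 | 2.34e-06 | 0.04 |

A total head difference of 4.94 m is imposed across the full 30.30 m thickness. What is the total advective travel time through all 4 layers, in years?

4750

With flow normal to the layers, continuity requires the same specific discharge q through every layer.
Σ(b_i/K_i) = 12.4/21.6 + 8.08/6.85 + 6.01/1.30 + 3.81/2.34e-06 = 1.628e+06 d.
q = Δh / Σ(b_i/K_i) = 4.94 / 1.628e+06 = 3.034e-06 m/day.
In each layer the seepage velocity is v_i = q/n_i, so the layer transit time is t_i = b_i·n_i / q:
  layer 1 (coarse sand): t_1 = 12.4 × 0.26 / 3.034e-06 = 1.063e+06 d
  layer 2 (weathered basalt): t_2 = 8.08 × 0.07 / 3.034e-06 = 1.864e+05 d
  layer 3 (silty sand): t_3 = 6.01 × 0.22 / 3.034e-06 = 4.358e+05 d
  layer 4 (clay): t_4 = 3.81 × 0.04 / 3.034e-06 = 50231 d
Total t = Σ t_i = 1.735e+06 days = 4750 years.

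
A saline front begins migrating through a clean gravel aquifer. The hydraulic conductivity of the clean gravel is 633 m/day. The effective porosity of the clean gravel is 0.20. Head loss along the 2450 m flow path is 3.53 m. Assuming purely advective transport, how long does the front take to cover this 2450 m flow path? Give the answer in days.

Hydraulic gradient i = Δh / L = 3.53 / 2450 = 0.001441.
Darcy flux q = K · i = 633.0 × 0.001441 = 0.9120 m/day.
Seepage velocity v = q / n_e = 0.9120 / 0.20 = 4.560 m/day.
Travel time t = L / v = 2450 / 4.560 = 537.3 days.

537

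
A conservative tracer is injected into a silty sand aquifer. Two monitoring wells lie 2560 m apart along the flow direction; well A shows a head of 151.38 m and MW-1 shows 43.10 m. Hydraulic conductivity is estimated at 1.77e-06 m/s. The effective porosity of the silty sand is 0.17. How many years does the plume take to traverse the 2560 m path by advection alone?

184

Convert K: 1.77e-06 m/s × 86400 = 0.1529 m/day.
Hydraulic gradient i = (151.38 − 43.10) / 2560 = 108.28 / 2560 = 0.04230.
Darcy flux q = K · i = 0.1529 × 0.04230 = 0.006468 m/day.
Seepage velocity v = q / n_e = 0.006468 / 0.17 = 0.03805 m/day.
Travel time t = L / v = 2560 / 0.03805 = 67281 days = 184.2 years.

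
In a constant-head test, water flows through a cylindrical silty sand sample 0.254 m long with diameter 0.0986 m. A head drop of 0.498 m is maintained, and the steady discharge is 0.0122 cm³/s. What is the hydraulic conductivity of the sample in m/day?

Cross-sectional area A = π·(d/2)² = π × (0.0986/2)² = 0.007636 m².
Convert discharge: 0.0122 cm³/s = 1.220e-08 m³/s.
Darcy's law rearranged: K = Q·L / (A·Δh) = 1.220e-08 × 0.254 / (0.007636 × 0.498) = 8.149e-07 m/s = 0.07041 m/day.

0.0704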